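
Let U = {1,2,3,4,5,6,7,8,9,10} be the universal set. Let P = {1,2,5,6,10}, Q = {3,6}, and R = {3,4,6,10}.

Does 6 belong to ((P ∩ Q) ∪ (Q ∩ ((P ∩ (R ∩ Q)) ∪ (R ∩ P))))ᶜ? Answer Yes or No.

No

6 ∈ P and 6 ∈ Q, so 6 ∈ P ∩ Q
6 ∈ R and 6 ∈ Q, so 6 ∈ R ∩ Q
6 ∈ P and 6 ∈ (R ∩ Q), so 6 ∈ P ∩ (R ∩ Q)
6 ∈ R and 6 ∈ P, so 6 ∈ R ∩ P
6 ∈ (P ∩ (R ∩ Q)) and 6 ∈ (R ∩ P), so 6 ∈ (P ∩ (R ∩ Q)) ∪ (R ∩ P)
6 ∈ Q and 6 ∈ ((P ∩ (R ∩ Q)) ∪ (R ∩ P)), so 6 ∈ Q ∩ ((P ∩ (R ∩ Q)) ∪ (R ∩ P))
6 ∈ (P ∩ Q) and 6 ∈ (Q ∩ ((P ∩ (R ∩ Q)) ∪ (R ∩ P))), so 6 ∈ (P ∩ Q) ∪ (Q ∩ ((P ∩ (R ∩ Q)) ∪ (R ∩ P)))
6 ∉ ((P ∩ Q) ∪ (Q ∩ ((P ∩ (R ∩ Q)) ∪ (R ∩ P))))ᶜ since 6 ∈ ((P ∩ Q) ∪ (Q ∩ ((P ∩ (R ∩ Q)) ∪ (R ∩ P))))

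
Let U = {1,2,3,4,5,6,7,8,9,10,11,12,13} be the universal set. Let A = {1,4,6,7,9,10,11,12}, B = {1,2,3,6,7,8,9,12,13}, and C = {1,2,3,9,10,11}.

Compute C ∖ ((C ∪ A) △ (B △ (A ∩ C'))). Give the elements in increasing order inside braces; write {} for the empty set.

{1,2,3,9}

C ∪ A = {1,2,3,4,6,7,9,10,11,12}
C' = {4,5,6,7,8,12,13}
A ∩ C' = {4,6,7,12}
B △ (A ∩ C') = {1,2,3,4,8,9,13}
(C ∪ A) △ (B △ (A ∩ C')) = {6,7,8,10,11,12,13}
C ∖ ((C ∪ A) △ (B △ (A ∩ C'))) = {1,2,3,9}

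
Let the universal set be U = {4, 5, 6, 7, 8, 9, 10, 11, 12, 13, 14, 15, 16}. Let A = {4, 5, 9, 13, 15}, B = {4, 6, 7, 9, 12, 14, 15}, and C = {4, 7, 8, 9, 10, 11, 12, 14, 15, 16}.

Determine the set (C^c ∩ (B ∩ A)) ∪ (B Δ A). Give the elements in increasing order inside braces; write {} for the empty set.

C^c = {5, 6, 13}
B ∩ A = {4, 9, 15}
C^c ∩ (B ∩ A) = {}
B Δ A = {5, 6, 7, 12, 13, 14}
(C^c ∩ (B ∩ A)) ∪ (B Δ A) = {5, 6, 7, 12, 13, 14}

{5, 6, 7, 12, 13, 14}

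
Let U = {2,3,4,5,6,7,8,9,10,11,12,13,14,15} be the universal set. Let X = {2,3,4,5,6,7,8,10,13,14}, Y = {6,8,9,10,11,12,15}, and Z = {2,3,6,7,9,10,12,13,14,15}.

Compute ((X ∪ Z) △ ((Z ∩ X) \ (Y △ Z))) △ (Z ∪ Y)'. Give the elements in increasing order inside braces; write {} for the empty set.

X ∪ Z = {2,3,4,5,6,7,8,9,10,12,13,14,15}
Z ∩ X = {2,3,6,7,10,13,14}
Y △ Z = {2,3,7,8,11,13,14}
(Z ∩ X) \ (Y △ Z) = {6,10}
(X ∪ Z) △ ((Z ∩ X) \ (Y △ Z)) = {2,3,4,5,7,8,9,12,13,14,15}
Z ∪ Y = {2,3,6,7,8,9,10,11,12,13,14,15}
(Z ∪ Y)' = {4,5}
((X ∪ Z) △ ((Z ∩ X) \ (Y △ Z))) △ (Z ∪ Y)' = {2,3,7,8,9,12,13,14,15}

{2,3,7,8,9,12,13,14,15}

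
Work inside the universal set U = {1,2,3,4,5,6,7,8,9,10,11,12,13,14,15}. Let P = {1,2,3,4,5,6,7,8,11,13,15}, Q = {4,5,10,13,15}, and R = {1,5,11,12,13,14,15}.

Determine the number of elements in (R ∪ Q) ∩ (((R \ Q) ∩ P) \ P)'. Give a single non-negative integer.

9

R ∪ Q = {1,4,5,10,11,12,13,14,15}
R \ Q = {1,11,12,14}
(R \ Q) ∩ P = {1,11}
((R \ Q) ∩ P) \ P = {}
(((R \ Q) ∩ P) \ P)' = {1,2,3,4,5,6,7,8,9,10,11,12,13,14,15}
(R ∪ Q) ∩ (((R \ Q) ∩ P) \ P)' = {1,4,5,10,11,12,13,14,15}
|(R ∪ Q) ∩ (((R \ Q) ∩ P) \ P)'| = 9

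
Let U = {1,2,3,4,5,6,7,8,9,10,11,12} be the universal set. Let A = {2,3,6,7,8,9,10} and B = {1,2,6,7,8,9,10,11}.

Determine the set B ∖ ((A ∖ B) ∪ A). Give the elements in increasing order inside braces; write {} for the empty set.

A ∖ B = {3}
(A ∖ B) ∪ A = {2,3,6,7,8,9,10}
B ∖ ((A ∖ B) ∪ A) = {1,11}

{1,11}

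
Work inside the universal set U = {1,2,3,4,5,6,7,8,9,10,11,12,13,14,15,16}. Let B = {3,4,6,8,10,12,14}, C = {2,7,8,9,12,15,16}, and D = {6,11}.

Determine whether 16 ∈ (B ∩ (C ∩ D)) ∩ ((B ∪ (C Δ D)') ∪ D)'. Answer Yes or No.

16 ∈ C and 16 ∉ D, so 16 ∉ C ∩ D
16 ∉ B and 16 ∉ (C ∩ D), so 16 ∉ B ∩ (C ∩ D)
16 ∈ C and 16 ∉ D, so 16 ∈ C Δ D
16 ∉ (C Δ D)' since 16 ∈ (C Δ D)
16 ∉ B and 16 ∉ (C Δ D)', so 16 ∉ B ∪ (C Δ D)'
16 ∉ (B ∪ (C Δ D)') and 16 ∉ D, so 16 ∉ (B ∪ (C Δ D)') ∪ D
16 ∈ ((B ∪ (C Δ D)') ∪ D)' since 16 ∉ ((B ∪ (C Δ D)') ∪ D)
16 ∉ (B ∩ (C ∩ D)) and 16 ∈ ((B ∪ (C Δ D)') ∪ D)', so 16 ∉ (B ∩ (C ∩ D)) ∩ ((B ∪ (C Δ D)') ∪ D)'

No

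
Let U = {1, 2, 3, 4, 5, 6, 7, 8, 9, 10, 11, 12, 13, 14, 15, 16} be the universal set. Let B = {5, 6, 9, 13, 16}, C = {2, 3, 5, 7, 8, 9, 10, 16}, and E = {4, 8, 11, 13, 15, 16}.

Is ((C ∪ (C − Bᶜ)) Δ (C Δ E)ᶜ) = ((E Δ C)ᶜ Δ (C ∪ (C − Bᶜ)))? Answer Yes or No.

Bᶜ = {1, 2, 3, 4, 7, 8, 10, 11, 12, 14, 15}
C − Bᶜ = {5, 9, 16}
C ∪ (C − Bᶜ) = {2, 3, 5, 7, 8, 9, 10, 16}
C Δ E = {2, 3, 4, 5, 7, 9, 10, 11, 13, 15}
(C Δ E)ᶜ = {1, 6, 8, 12, 14, 16}
(C ∪ (C − Bᶜ)) Δ (C Δ E)ᶜ = {1, 2, 3, 5, 6, 7, 9, 10, 12, 14}
E Δ C = {2, 3, 4, 5, 7, 9, 10, 11, 13, 15}
(E Δ C)ᶜ = {1, 6, 8, 12, 14, 16}
(E Δ C)ᶜ Δ (C ∪ (C − Bᶜ)) = {1, 2, 3, 5, 6, 7, 9, 10, 12, 14}
Both equal {1, 2, 3, 5, 6, 7, 9, 10, 12, 14}, so (C ∪ (C − Bᶜ)) Δ (C Δ E)ᶜ = (E Δ C)ᶜ Δ (C ∪ (C − Bᶜ)).

Yes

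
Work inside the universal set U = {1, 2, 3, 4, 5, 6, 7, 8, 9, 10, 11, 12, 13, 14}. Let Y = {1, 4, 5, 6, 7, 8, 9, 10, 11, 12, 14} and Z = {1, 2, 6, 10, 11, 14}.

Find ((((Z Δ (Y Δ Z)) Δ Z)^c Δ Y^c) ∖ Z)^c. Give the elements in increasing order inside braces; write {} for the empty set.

Y Δ Z = {2, 4, 5, 7, 8, 9, 12}
Z Δ (Y Δ Z) = {1, 4, 5, 6, 7, 8, 9, 10, 11, 12, 14}
(Z Δ (Y Δ Z)) Δ Z = {2, 4, 5, 7, 8, 9, 12}
((Z Δ (Y Δ Z)) Δ Z)^c = {1, 3, 6, 10, 11, 13, 14}
Y^c = {2, 3, 13}
((Z Δ (Y Δ Z)) Δ Z)^c Δ Y^c = {1, 2, 6, 10, 11, 14}
(((Z Δ (Y Δ Z)) Δ Z)^c Δ Y^c) ∖ Z = {}
((((Z Δ (Y Δ Z)) Δ Z)^c Δ Y^c) ∖ Z)^c = {1, 2, 3, 4, 5, 6, 7, 8, 9, 10, 11, 12, 13, 14}

{1, 2, 3, 4, 5, 6, 7, 8, 9, 10, 11, 12, 13, 14}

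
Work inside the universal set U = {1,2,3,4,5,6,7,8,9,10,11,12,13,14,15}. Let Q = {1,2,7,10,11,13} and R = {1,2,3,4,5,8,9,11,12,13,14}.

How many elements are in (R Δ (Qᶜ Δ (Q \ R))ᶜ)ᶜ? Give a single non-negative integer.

8

Qᶜ = {3,4,5,6,8,9,12,14,15}
Q \ R = {7,10}
Qᶜ Δ (Q \ R) = {3,4,5,6,7,8,9,10,12,14,15}
(Qᶜ Δ (Q \ R))ᶜ = {1,2,11,13}
R Δ (Qᶜ Δ (Q \ R))ᶜ = {3,4,5,8,9,12,14}
(R Δ (Qᶜ Δ (Q \ R))ᶜ)ᶜ = {1,2,6,7,10,11,13,15}
|(R Δ (Qᶜ Δ (Q \ R))ᶜ)ᶜ| = 8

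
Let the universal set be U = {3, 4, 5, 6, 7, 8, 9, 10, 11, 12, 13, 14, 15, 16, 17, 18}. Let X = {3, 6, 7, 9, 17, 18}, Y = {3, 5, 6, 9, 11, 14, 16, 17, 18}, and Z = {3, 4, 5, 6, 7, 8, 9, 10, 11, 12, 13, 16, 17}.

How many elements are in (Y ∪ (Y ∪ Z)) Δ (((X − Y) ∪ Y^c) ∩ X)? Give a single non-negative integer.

14

Y ∪ Z = {3, 4, 5, 6, 7, 8, 9, 10, 11, 12, 13, 14, 16, 17, 18}
Y ∪ (Y ∪ Z) = {3, 4, 5, 6, 7, 8, 9, 10, 11, 12, 13, 14, 16, 17, 18}
X − Y = {7}
Y^c = {4, 7, 8, 10, 12, 13, 15}
(X − Y) ∪ Y^c = {4, 7, 8, 10, 12, 13, 15}
((X − Y) ∪ Y^c) ∩ X = {7}
(Y ∪ (Y ∪ Z)) Δ (((X − Y) ∪ Y^c) ∩ X) = {3, 4, 5, 6, 8, 9, 10, 11, 12, 13, 14, 16, 17, 18}
|(Y ∪ (Y ∪ Z)) Δ (((X − Y) ∪ Y^c) ∩ X)| = 14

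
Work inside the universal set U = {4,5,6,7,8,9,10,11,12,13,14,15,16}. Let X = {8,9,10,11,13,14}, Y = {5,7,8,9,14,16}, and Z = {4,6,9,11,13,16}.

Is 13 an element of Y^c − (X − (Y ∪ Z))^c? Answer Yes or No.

13 ∉ Y, so 13 ∈ Y^c
13 ∉ Y and 13 ∈ Z, so 13 ∈ Y ∪ Z
13 ∈ X and 13 ∈ (Y ∪ Z), so 13 ∉ X − (Y ∪ Z)
13 ∈ (X − (Y ∪ Z))^c since 13 ∉ (X − (Y ∪ Z))
13 ∈ Y^c and 13 ∈ (X − (Y ∪ Z))^c, so 13 ∉ Y^c − (X − (Y ∪ Z))^c

No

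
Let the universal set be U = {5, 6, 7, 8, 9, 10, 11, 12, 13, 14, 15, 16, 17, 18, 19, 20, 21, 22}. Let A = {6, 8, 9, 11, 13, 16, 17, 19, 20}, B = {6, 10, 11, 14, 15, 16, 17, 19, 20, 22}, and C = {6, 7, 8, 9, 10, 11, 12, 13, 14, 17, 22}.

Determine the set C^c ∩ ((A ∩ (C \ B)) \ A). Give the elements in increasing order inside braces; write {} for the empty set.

{}

C^c = {5, 15, 16, 18, 19, 20, 21}
C \ B = {7, 8, 9, 12, 13}
A ∩ (C \ B) = {8, 9, 13}
(A ∩ (C \ B)) \ A = {}
C^c ∩ ((A ∩ (C \ B)) \ A) = {}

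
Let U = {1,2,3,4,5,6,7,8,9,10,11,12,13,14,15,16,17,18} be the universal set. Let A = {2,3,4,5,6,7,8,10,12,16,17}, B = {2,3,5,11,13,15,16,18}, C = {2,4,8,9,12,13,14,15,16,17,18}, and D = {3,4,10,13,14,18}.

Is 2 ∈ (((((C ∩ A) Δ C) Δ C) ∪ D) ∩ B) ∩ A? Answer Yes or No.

Yes

2 ∈ C and 2 ∈ A, so 2 ∈ C ∩ A
2 ∈ (C ∩ A) and 2 ∈ C, so 2 ∉ (C ∩ A) Δ C
2 ∉ ((C ∩ A) Δ C) and 2 ∈ C, so 2 ∈ ((C ∩ A) Δ C) Δ C
2 ∈ (((C ∩ A) Δ C) Δ C) and 2 ∉ D, so 2 ∈ (((C ∩ A) Δ C) Δ C) ∪ D
2 ∈ ((((C ∩ A) Δ C) Δ C) ∪ D) and 2 ∈ B, so 2 ∈ ((((C ∩ A) Δ C) Δ C) ∪ D) ∩ B
2 ∈ (((((C ∩ A) Δ C) Δ C) ∪ D) ∩ B) and 2 ∈ A, so 2 ∈ (((((C ∩ A) Δ C) Δ C) ∪ D) ∩ B) ∩ A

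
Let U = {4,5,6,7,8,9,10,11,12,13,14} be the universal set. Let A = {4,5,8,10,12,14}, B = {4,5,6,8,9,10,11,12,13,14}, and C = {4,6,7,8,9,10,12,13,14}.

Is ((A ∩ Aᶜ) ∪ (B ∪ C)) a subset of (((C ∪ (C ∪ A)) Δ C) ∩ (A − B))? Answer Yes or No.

Aᶜ = {6,7,9,11,13}
A ∩ Aᶜ = {}
B ∪ C = {4,5,6,7,8,9,10,11,12,13,14}
(A ∩ Aᶜ) ∪ (B ∪ C) = {4,5,6,7,8,9,10,11,12,13,14}
C ∪ A = {4,5,6,7,8,9,10,12,13,14}
C ∪ (C ∪ A) = {4,5,6,7,8,9,10,12,13,14}
(C ∪ (C ∪ A)) Δ C = {5}
A − B = {}
((C ∪ (C ∪ A)) Δ C) ∩ (A − B) = {}
4 ∈ (A ∩ Aᶜ) ∪ (B ∪ C) but 4 ∉ ((C ∪ (C ∪ A)) Δ C) ∩ (A − B), so the inclusion fails.

No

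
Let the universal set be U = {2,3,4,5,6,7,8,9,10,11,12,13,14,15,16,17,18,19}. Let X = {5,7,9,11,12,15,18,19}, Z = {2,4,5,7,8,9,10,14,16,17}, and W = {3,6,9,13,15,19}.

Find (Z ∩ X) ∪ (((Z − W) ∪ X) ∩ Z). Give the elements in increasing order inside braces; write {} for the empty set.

{2,4,5,7,8,9,10,14,16,17}

Z ∩ X = {5,7,9}
Z − W = {2,4,5,7,8,10,14,16,17}
(Z − W) ∪ X = {2,4,5,7,8,9,10,11,12,14,15,16,17,18,19}
((Z − W) ∪ X) ∩ Z = {2,4,5,7,8,9,10,14,16,17}
(Z ∩ X) ∪ (((Z − W) ∪ X) ∩ Z) = {2,4,5,7,8,9,10,14,16,17}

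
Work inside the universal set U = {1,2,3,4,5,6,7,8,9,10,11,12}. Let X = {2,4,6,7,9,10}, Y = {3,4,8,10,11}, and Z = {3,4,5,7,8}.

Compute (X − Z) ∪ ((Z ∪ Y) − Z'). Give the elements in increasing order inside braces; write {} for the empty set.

{2,3,4,5,6,7,8,9,10}

X − Z = {2,6,9,10}
Z ∪ Y = {3,4,5,7,8,10,11}
Z' = {1,2,6,9,10,11,12}
(Z ∪ Y) − Z' = {3,4,5,7,8}
(X − Z) ∪ ((Z ∪ Y) − Z') = {2,3,4,5,6,7,8,9,10}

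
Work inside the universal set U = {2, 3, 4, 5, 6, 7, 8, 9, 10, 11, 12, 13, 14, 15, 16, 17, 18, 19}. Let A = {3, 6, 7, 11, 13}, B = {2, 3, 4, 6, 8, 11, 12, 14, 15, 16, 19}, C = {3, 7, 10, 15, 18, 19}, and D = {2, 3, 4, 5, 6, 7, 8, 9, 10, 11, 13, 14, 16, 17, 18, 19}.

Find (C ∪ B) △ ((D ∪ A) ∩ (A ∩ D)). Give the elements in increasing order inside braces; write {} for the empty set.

C ∪ B = {2, 3, 4, 6, 7, 8, 10, 11, 12, 14, 15, 16, 18, 19}
D ∪ A = {2, 3, 4, 5, 6, 7, 8, 9, 10, 11, 13, 14, 16, 17, 18, 19}
A ∩ D = {3, 6, 7, 11, 13}
(D ∪ A) ∩ (A ∩ D) = {3, 6, 7, 11, 13}
(C ∪ B) △ ((D ∪ A) ∩ (A ∩ D)) = {2, 4, 8, 10, 12, 13, 14, 15, 16, 18, 19}

{2, 4, 8, 10, 12, 13, 14, 15, 16, 18, 19}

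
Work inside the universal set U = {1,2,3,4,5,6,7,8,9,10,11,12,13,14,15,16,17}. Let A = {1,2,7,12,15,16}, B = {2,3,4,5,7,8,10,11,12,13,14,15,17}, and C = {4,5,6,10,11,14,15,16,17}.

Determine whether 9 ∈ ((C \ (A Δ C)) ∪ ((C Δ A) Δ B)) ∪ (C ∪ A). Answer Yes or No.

No

9 ∉ A and 9 ∉ C, so 9 ∉ A Δ C
9 ∉ C and 9 ∉ (A Δ C), so 9 ∉ C \ (A Δ C)
9 ∉ C and 9 ∉ A, so 9 ∉ C Δ A
9 ∉ (C Δ A) and 9 ∉ B, so 9 ∉ (C Δ A) Δ B
9 ∉ (C \ (A Δ C)) and 9 ∉ ((C Δ A) Δ B), so 9 ∉ (C \ (A Δ C)) ∪ ((C Δ A) Δ B)
9 ∉ C and 9 ∉ A, so 9 ∉ C ∪ A
9 ∉ ((C \ (A Δ C)) ∪ ((C Δ A) Δ B)) and 9 ∉ (C ∪ A), so 9 ∉ ((C \ (A Δ C)) ∪ ((C Δ A) Δ B)) ∪ (C ∪ A)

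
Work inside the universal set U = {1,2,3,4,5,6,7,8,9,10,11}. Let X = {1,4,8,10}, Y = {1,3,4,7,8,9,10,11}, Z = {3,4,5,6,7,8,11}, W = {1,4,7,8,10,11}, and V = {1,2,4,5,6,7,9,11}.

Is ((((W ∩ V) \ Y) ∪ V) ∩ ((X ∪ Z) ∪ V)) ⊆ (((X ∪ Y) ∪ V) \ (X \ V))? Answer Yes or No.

W ∩ V = {1,4,7,11}
(W ∩ V) \ Y = {}
((W ∩ V) \ Y) ∪ V = {1,2,4,5,6,7,9,11}
X ∪ Z = {1,3,4,5,6,7,8,10,11}
(X ∪ Z) ∪ V = {1,2,3,4,5,6,7,8,9,10,11}
(((W ∩ V) \ Y) ∪ V) ∩ ((X ∪ Z) ∪ V) = {1,2,4,5,6,7,9,11}
X ∪ Y = {1,3,4,7,8,9,10,11}
(X ∪ Y) ∪ V = {1,2,3,4,5,6,7,8,9,10,11}
X \ V = {8,10}
((X ∪ Y) ∪ V) \ (X \ V) = {1,2,3,4,5,6,7,9,11}
Every element of {1,2,4,5,6,7,9,11} is in {1,2,3,4,5,6,7,9,11}, so (((W ∩ V) \ Y) ∪ V) ∩ ((X ∪ Z) ∪ V) ⊆ ((X ∪ Y) ∪ V) \ (X \ V).

Yes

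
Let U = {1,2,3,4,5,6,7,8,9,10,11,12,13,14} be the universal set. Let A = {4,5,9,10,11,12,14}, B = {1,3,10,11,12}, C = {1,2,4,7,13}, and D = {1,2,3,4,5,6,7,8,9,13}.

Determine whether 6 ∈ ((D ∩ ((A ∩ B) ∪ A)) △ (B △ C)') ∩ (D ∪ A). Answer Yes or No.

6 ∉ A and 6 ∉ B, so 6 ∉ A ∩ B
6 ∉ (A ∩ B) and 6 ∉ A, so 6 ∉ (A ∩ B) ∪ A
6 ∈ D and 6 ∉ ((A ∩ B) ∪ A), so 6 ∉ D ∩ ((A ∩ B) ∪ A)
6 ∉ B and 6 ∉ C, so 6 ∉ B △ C
6 ∈ (B △ C)' since 6 ∉ (B △ C)
6 ∉ (D ∩ ((A ∩ B) ∪ A)) and 6 ∈ (B △ C)', so 6 ∈ (D ∩ ((A ∩ B) ∪ A)) △ (B △ C)'
6 ∈ D and 6 ∉ A, so 6 ∈ D ∪ A
6 ∈ ((D ∩ ((A ∩ B) ∪ A)) △ (B △ C)') and 6 ∈ (D ∪ A), so 6 ∈ ((D ∩ ((A ∩ B) ∪ A)) △ (B △ C)') ∩ (D ∪ A)

Yes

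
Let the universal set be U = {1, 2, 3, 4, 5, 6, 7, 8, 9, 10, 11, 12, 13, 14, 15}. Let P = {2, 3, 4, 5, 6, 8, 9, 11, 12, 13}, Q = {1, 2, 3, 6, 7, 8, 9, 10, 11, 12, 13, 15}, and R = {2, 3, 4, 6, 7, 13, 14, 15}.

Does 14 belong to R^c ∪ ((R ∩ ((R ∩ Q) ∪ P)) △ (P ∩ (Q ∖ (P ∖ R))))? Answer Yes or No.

No

14 ∈ R, so 14 ∉ R^c
14 ∈ R and 14 ∉ Q, so 14 ∉ R ∩ Q
14 ∉ (R ∩ Q) and 14 ∉ P, so 14 ∉ (R ∩ Q) ∪ P
14 ∈ R and 14 ∉ ((R ∩ Q) ∪ P), so 14 ∉ R ∩ ((R ∩ Q) ∪ P)
14 ∉ P and 14 ∈ R, so 14 ∉ P ∖ R
14 ∉ Q and 14 ∉ (P ∖ R), so 14 ∉ Q ∖ (P ∖ R)
14 ∉ P and 14 ∉ (Q ∖ (P ∖ R)), so 14 ∉ P ∩ (Q ∖ (P ∖ R))
14 ∉ (R ∩ ((R ∩ Q) ∪ P)) and 14 ∉ (P ∩ (Q ∖ (P ∖ R))), so 14 ∉ (R ∩ ((R ∩ Q) ∪ P)) △ (P ∩ (Q ∖ (P ∖ R)))
14 ∉ R^c and 14 ∉ ((R ∩ ((R ∩ Q) ∪ P)) △ (P ∩ (Q ∖ (P ∖ R)))), so 14 ∉ R^c ∪ ((R ∩ ((R ∩ Q) ∪ P)) △ (P ∩ (Q ∖ (P ∖ R))))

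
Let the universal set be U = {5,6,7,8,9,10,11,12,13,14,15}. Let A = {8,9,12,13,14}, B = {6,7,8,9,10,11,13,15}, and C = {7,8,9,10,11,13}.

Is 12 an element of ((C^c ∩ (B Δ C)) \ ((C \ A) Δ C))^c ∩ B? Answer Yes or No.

12 ∉ C, so 12 ∈ C^c
12 ∉ B and 12 ∉ C, so 12 ∉ B Δ C
12 ∈ C^c and 12 ∉ (B Δ C), so 12 ∉ C^c ∩ (B Δ C)
12 ∉ C and 12 ∈ A, so 12 ∉ C \ A
12 ∉ (C \ A) and 12 ∉ C, so 12 ∉ (C \ A) Δ C
12 ∉ (C^c ∩ (B Δ C)) and 12 ∉ ((C \ A) Δ C), so 12 ∉ (C^c ∩ (B Δ C)) \ ((C \ A) Δ C)
12 ∈ ((C^c ∩ (B Δ C)) \ ((C \ A) Δ C))^c since 12 ∉ ((C^c ∩ (B Δ C)) \ ((C \ A) Δ C))
12 ∈ ((C^c ∩ (B Δ C)) \ ((C \ A) Δ C))^c and 12 ∉ B, so 12 ∉ ((C^c ∩ (B Δ C)) \ ((C \ A) Δ C))^c ∩ B

No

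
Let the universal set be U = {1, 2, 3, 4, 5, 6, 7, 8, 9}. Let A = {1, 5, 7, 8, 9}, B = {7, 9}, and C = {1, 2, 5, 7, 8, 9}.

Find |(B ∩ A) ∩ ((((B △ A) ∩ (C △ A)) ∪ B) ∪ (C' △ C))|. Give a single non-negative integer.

2

B ∩ A = {7, 9}
B △ A = {1, 5, 8}
C △ A = {2}
(B △ A) ∩ (C △ A) = {}
((B △ A) ∩ (C △ A)) ∪ B = {7, 9}
C' = {3, 4, 6}
C' △ C = {1, 2, 3, 4, 5, 6, 7, 8, 9}
(((B △ A) ∩ (C △ A)) ∪ B) ∪ (C' △ C) = {1, 2, 3, 4, 5, 6, 7, 8, 9}
(B ∩ A) ∩ ((((B △ A) ∩ (C △ A)) ∪ B) ∪ (C' △ C)) = {7, 9}
|(B ∩ A) ∩ ((((B △ A) ∩ (C △ A)) ∪ B) ∪ (C' △ C))| = 2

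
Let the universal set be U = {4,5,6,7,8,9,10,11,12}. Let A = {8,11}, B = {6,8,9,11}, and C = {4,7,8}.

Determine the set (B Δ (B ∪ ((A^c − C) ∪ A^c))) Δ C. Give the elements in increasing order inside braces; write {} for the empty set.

{5,8,10,12}

A^c = {4,5,6,7,9,10,12}
A^c − C = {5,6,9,10,12}
(A^c − C) ∪ A^c = {4,5,6,7,9,10,12}
B ∪ ((A^c − C) ∪ A^c) = {4,5,6,7,8,9,10,11,12}
B Δ (B ∪ ((A^c − C) ∪ A^c)) = {4,5,7,10,12}
(B Δ (B ∪ ((A^c − C) ∪ A^c))) Δ C = {5,8,10,12}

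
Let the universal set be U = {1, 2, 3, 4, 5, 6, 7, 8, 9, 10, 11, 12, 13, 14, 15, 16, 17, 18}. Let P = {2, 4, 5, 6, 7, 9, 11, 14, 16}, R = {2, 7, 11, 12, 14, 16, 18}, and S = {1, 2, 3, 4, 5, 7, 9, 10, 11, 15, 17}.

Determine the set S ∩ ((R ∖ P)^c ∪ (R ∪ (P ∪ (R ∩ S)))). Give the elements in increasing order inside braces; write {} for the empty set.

{1, 2, 3, 4, 5, 7, 9, 10, 11, 15, 17}

R ∖ P = {12, 18}
(R ∖ P)^c = {1, 2, 3, 4, 5, 6, 7, 8, 9, 10, 11, 13, 14, 15, 16, 17}
R ∩ S = {2, 7, 11}
P ∪ (R ∩ S) = {2, 4, 5, 6, 7, 9, 11, 14, 16}
R ∪ (P ∪ (R ∩ S)) = {2, 4, 5, 6, 7, 9, 11, 12, 14, 16, 18}
(R ∖ P)^c ∪ (R ∪ (P ∪ (R ∩ S))) = {1, 2, 3, 4, 5, 6, 7, 8, 9, 10, 11, 12, 13, 14, 15, 16, 17, 18}
S ∩ ((R ∖ P)^c ∪ (R ∪ (P ∪ (R ∩ S)))) = {1, 2, 3, 4, 5, 7, 9, 10, 11, 15, 17}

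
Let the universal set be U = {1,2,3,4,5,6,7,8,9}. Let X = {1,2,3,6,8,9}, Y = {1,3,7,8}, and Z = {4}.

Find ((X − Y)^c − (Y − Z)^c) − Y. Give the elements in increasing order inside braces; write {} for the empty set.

{}

X − Y = {2,6,9}
(X − Y)^c = {1,3,4,5,7,8}
Y − Z = {1,3,7,8}
(Y − Z)^c = {2,4,5,6,9}
(X − Y)^c − (Y − Z)^c = {1,3,7,8}
((X − Y)^c − (Y − Z)^c) − Y = {}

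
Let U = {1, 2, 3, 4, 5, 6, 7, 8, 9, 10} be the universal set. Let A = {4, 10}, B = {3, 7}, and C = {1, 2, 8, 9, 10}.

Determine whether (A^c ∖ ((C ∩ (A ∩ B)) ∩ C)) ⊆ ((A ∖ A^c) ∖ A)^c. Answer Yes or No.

Yes

A^c = {1, 2, 3, 5, 6, 7, 8, 9}
A ∩ B = {}
C ∩ (A ∩ B) = {}
(C ∩ (A ∩ B)) ∩ C = {}
A^c ∖ ((C ∩ (A ∩ B)) ∩ C) = {1, 2, 3, 5, 6, 7, 8, 9}
A ∖ A^c = {4, 10}
(A ∖ A^c) ∖ A = {}
((A ∖ A^c) ∖ A)^c = {1, 2, 3, 4, 5, 6, 7, 8, 9, 10}
Every element of {1, 2, 3, 5, 6, 7, 8, 9} is in {1, 2, 3, 4, 5, 6, 7, 8, 9, 10}, so A^c ∖ ((C ∩ (A ∩ B)) ∩ C) ⊆ ((A ∖ A^c) ∖ A)^c.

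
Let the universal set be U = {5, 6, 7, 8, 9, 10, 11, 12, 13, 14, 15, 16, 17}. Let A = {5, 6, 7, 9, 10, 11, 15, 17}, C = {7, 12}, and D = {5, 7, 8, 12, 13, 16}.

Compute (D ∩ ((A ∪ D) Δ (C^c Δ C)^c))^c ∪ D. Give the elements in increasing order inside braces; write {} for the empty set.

A ∪ D = {5, 6, 7, 8, 9, 10, 11, 12, 13, 15, 16, 17}
C^c = {5, 6, 8, 9, 10, 11, 13, 14, 15, 16, 17}
C^c Δ C = {5, 6, 7, 8, 9, 10, 11, 12, 13, 14, 15, 16, 17}
(C^c Δ C)^c = {}
(A ∪ D) Δ (C^c Δ C)^c = {5, 6, 7, 8, 9, 10, 11, 12, 13, 15, 16, 17}
D ∩ ((A ∪ D) Δ (C^c Δ C)^c) = {5, 7, 8, 12, 13, 16}
(D ∩ ((A ∪ D) Δ (C^c Δ C)^c))^c = {6, 9, 10, 11, 14, 15, 17}
(D ∩ ((A ∪ D) Δ (C^c Δ C)^c))^c ∪ D = {5, 6, 7, 8, 9, 10, 11, 12, 13, 14, 15, 16, 17}

{5, 6, 7, 8, 9, 10, 11, 12, 13, 14, 15, 16, 17}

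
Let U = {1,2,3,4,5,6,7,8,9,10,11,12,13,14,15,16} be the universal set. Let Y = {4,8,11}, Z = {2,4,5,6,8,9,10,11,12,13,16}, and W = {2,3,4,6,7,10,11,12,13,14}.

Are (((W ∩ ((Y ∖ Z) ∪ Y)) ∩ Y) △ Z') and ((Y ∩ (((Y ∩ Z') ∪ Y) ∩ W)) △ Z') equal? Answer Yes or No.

Yes

Y ∖ Z = {}
(Y ∖ Z) ∪ Y = {4,8,11}
W ∩ ((Y ∖ Z) ∪ Y) = {4,11}
(W ∩ ((Y ∖ Z) ∪ Y)) ∩ Y = {4,11}
Z' = {1,3,7,14,15}
((W ∩ ((Y ∖ Z) ∪ Y)) ∩ Y) △ Z' = {1,3,4,7,11,14,15}
Y ∩ Z' = {}
(Y ∩ Z') ∪ Y = {4,8,11}
((Y ∩ Z') ∪ Y) ∩ W = {4,11}
Y ∩ (((Y ∩ Z') ∪ Y) ∩ W) = {4,11}
(Y ∩ (((Y ∩ Z') ∪ Y) ∩ W)) △ Z' = {1,3,4,7,11,14,15}
Both equal {1,3,4,7,11,14,15}, so ((W ∩ ((Y ∖ Z) ∪ Y)) ∩ Y) △ Z' = (Y ∩ (((Y ∩ Z') ∪ Y) ∩ W)) △ Z'.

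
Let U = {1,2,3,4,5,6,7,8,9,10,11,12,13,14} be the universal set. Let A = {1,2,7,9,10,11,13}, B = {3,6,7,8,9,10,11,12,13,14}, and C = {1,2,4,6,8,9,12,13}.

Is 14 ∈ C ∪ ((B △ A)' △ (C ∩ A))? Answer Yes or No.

No

14 ∈ B and 14 ∉ A, so 14 ∈ B △ A
14 ∉ (B △ A)' since 14 ∈ (B △ A)
14 ∉ C and 14 ∉ A, so 14 ∉ C ∩ A
14 ∉ (B △ A)' and 14 ∉ (C ∩ A), so 14 ∉ (B △ A)' △ (C ∩ A)
14 ∉ C and 14 ∉ ((B △ A)' △ (C ∩ A)), so 14 ∉ C ∪ ((B △ A)' △ (C ∩ A))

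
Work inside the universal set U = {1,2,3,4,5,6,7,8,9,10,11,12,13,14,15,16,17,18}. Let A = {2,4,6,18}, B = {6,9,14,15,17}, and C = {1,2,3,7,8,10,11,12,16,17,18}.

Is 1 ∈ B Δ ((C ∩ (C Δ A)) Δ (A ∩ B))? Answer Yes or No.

Yes

1 ∈ C and 1 ∉ A, so 1 ∈ C Δ A
1 ∈ C and 1 ∈ (C Δ A), so 1 ∈ C ∩ (C Δ A)
1 ∉ A and 1 ∉ B, so 1 ∉ A ∩ B
1 ∈ (C ∩ (C Δ A)) and 1 ∉ (A ∩ B), so 1 ∈ (C ∩ (C Δ A)) Δ (A ∩ B)
1 ∉ B and 1 ∈ ((C ∩ (C Δ A)) Δ (A ∩ B)), so 1 ∈ B Δ ((C ∩ (C Δ A)) Δ (A ∩ B))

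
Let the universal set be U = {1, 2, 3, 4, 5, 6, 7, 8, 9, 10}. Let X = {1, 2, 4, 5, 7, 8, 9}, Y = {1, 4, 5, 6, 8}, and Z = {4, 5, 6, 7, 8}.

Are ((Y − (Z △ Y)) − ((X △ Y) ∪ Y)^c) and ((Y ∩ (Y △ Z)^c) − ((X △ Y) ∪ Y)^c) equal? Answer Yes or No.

Yes

Z △ Y = {1, 7}
Y − (Z △ Y) = {4, 5, 6, 8}
X △ Y = {2, 6, 7, 9}
(X △ Y) ∪ Y = {1, 2, 4, 5, 6, 7, 8, 9}
((X △ Y) ∪ Y)^c = {3, 10}
(Y − (Z △ Y)) − ((X △ Y) ∪ Y)^c = {4, 5, 6, 8}
Y △ Z = {1, 7}
(Y △ Z)^c = {2, 3, 4, 5, 6, 8, 9, 10}
Y ∩ (Y △ Z)^c = {4, 5, 6, 8}
(Y ∩ (Y △ Z)^c) − ((X △ Y) ∪ Y)^c = {4, 5, 6, 8}
Both equal {4, 5, 6, 8}, so (Y − (Z △ Y)) − ((X △ Y) ∪ Y)^c = (Y ∩ (Y △ Z)^c) − ((X △ Y) ∪ Y)^c.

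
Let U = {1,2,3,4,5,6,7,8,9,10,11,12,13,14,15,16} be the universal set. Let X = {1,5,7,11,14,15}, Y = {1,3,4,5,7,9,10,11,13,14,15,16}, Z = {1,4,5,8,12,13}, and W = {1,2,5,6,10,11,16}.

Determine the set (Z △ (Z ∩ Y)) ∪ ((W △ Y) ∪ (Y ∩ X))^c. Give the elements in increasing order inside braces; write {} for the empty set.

Z ∩ Y = {1,4,5,13}
Z △ (Z ∩ Y) = {8,12}
W △ Y = {2,3,4,6,7,9,13,14,15}
Y ∩ X = {1,5,7,11,14,15}
(W △ Y) ∪ (Y ∩ X) = {1,2,3,4,5,6,7,9,11,13,14,15}
((W △ Y) ∪ (Y ∩ X))^c = {8,10,12,16}
(Z △ (Z ∩ Y)) ∪ ((W △ Y) ∪ (Y ∩ X))^c = {8,10,12,16}

{8,10,12,16}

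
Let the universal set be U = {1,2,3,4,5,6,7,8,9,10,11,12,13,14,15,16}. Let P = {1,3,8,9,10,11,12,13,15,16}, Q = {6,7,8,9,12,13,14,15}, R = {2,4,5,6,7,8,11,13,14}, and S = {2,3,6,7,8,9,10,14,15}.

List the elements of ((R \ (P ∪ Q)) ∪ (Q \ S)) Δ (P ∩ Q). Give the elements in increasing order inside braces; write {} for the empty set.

P ∪ Q = {1,3,6,7,8,9,10,11,12,13,14,15,16}
R \ (P ∪ Q) = {2,4,5}
Q \ S = {12,13}
(R \ (P ∪ Q)) ∪ (Q \ S) = {2,4,5,12,13}
P ∩ Q = {8,9,12,13,15}
((R \ (P ∪ Q)) ∪ (Q \ S)) Δ (P ∩ Q) = {2,4,5,8,9,15}

{2,4,5,8,9,15}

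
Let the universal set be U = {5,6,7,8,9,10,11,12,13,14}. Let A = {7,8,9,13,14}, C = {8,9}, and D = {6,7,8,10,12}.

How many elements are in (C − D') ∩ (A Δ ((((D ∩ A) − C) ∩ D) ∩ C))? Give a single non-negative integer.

D' = {5,9,11,13,14}
C − D' = {8}
D ∩ A = {7,8}
(D ∩ A) − C = {7}
((D ∩ A) − C) ∩ D = {7}
(((D ∩ A) − C) ∩ D) ∩ C = {}
A Δ ((((D ∩ A) − C) ∩ D) ∩ C) = {7,8,9,13,14}
(C − D') ∩ (A Δ ((((D ∩ A) − C) ∩ D) ∩ C)) = {8}
|(C − D') ∩ (A Δ ((((D ∩ A) − C) ∩ D) ∩ C))| = 1

1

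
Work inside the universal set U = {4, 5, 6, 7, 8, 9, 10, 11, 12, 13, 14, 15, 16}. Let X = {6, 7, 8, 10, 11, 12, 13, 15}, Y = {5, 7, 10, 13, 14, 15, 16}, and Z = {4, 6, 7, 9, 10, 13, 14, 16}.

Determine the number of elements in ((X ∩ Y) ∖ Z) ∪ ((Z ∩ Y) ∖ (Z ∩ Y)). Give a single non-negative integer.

1

X ∩ Y = {7, 10, 13, 15}
(X ∩ Y) ∖ Z = {15}
Z ∩ Y = {7, 10, 13, 14, 16}
(Z ∩ Y) ∖ (Z ∩ Y) = {}
((X ∩ Y) ∖ Z) ∪ ((Z ∩ Y) ∖ (Z ∩ Y)) = {15}
|((X ∩ Y) ∖ Z) ∪ ((Z ∩ Y) ∖ (Z ∩ Y))| = 1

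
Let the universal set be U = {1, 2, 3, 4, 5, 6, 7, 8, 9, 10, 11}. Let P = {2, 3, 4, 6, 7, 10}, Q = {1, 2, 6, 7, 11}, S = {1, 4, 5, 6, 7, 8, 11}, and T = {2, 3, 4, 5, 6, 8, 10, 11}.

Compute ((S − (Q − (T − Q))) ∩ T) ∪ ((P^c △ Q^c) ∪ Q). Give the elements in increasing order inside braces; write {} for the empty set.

T − Q = {3, 4, 5, 8, 10}
Q − (T − Q) = {1, 2, 6, 7, 11}
S − (Q − (T − Q)) = {4, 5, 8}
(S − (Q − (T − Q))) ∩ T = {4, 5, 8}
P^c = {1, 5, 8, 9, 11}
Q^c = {3, 4, 5, 8, 9, 10}
P^c △ Q^c = {1, 3, 4, 10, 11}
(P^c △ Q^c) ∪ Q = {1, 2, 3, 4, 6, 7, 10, 11}
((S − (Q − (T − Q))) ∩ T) ∪ ((P^c △ Q^c) ∪ Q) = {1, 2, 3, 4, 5, 6, 7, 8, 10, 11}

{1, 2, 3, 4, 5, 6, 7, 8, 10, 11}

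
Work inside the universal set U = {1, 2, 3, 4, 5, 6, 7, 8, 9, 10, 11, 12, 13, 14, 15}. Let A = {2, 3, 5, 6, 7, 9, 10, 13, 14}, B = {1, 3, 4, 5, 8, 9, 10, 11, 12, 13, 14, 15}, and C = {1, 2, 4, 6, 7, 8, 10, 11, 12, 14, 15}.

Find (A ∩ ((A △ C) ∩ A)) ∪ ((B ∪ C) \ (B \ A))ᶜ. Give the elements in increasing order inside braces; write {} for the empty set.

A △ C = {1, 3, 4, 5, 8, 9, 11, 12, 13, 15}
(A △ C) ∩ A = {3, 5, 9, 13}
A ∩ ((A △ C) ∩ A) = {3, 5, 9, 13}
B ∪ C = {1, 2, 3, 4, 5, 6, 7, 8, 9, 10, 11, 12, 13, 14, 15}
B \ A = {1, 4, 8, 11, 12, 15}
(B ∪ C) \ (B \ A) = {2, 3, 5, 6, 7, 9, 10, 13, 14}
((B ∪ C) \ (B \ A))ᶜ = {1, 4, 8, 11, 12, 15}
(A ∩ ((A △ C) ∩ A)) ∪ ((B ∪ C) \ (B \ A))ᶜ = {1, 3, 4, 5, 8, 9, 11, 12, 13, 15}

{1, 3, 4, 5, 8, 9, 11, 12, 13, 15}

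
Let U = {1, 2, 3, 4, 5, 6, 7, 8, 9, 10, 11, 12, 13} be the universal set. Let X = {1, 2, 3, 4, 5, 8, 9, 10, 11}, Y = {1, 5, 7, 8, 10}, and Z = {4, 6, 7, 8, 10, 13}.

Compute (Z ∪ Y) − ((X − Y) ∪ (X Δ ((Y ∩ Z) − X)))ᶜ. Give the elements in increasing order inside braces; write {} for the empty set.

{1, 4, 5, 7, 8, 10}

Z ∪ Y = {1, 4, 5, 6, 7, 8, 10, 13}
X − Y = {2, 3, 4, 9, 11}
Y ∩ Z = {7, 8, 10}
(Y ∩ Z) − X = {7}
X Δ ((Y ∩ Z) − X) = {1, 2, 3, 4, 5, 7, 8, 9, 10, 11}
(X − Y) ∪ (X Δ ((Y ∩ Z) − X)) = {1, 2, 3, 4, 5, 7, 8, 9, 10, 11}
((X − Y) ∪ (X Δ ((Y ∩ Z) − X)))ᶜ = {6, 12, 13}
(Z ∪ Y) − ((X − Y) ∪ (X Δ ((Y ∩ Z) − X)))ᶜ = {1, 4, 5, 7, 8, 10}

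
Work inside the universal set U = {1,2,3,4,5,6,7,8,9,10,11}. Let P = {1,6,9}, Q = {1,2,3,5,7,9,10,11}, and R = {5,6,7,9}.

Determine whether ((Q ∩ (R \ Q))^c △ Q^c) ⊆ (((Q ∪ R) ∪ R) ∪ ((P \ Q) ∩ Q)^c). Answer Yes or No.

R \ Q = {6}
Q ∩ (R \ Q) = {}
(Q ∩ (R \ Q))^c = {1,2,3,4,5,6,7,8,9,10,11}
Q^c = {4,6,8}
(Q ∩ (R \ Q))^c △ Q^c = {1,2,3,5,7,9,10,11}
Q ∪ R = {1,2,3,5,6,7,9,10,11}
(Q ∪ R) ∪ R = {1,2,3,5,6,7,9,10,11}
P \ Q = {6}
(P \ Q) ∩ Q = {}
((P \ Q) ∩ Q)^c = {1,2,3,4,5,6,7,8,9,10,11}
((Q ∪ R) ∪ R) ∪ ((P \ Q) ∩ Q)^c = {1,2,3,4,5,6,7,8,9,10,11}
Every element of {1,2,3,5,7,9,10,11} is in {1,2,3,4,5,6,7,8,9,10,11}, so (Q ∩ (R \ Q))^c △ Q^c ⊆ ((Q ∪ R) ∪ R) ∪ ((P \ Q) ∩ Q)^c.

Yes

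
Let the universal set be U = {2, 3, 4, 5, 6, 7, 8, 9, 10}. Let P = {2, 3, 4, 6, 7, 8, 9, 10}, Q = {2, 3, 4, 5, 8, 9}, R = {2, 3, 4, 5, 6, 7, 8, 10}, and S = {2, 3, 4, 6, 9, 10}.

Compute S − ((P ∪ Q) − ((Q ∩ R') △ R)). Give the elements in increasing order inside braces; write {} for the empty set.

P ∪ Q = {2, 3, 4, 5, 6, 7, 8, 9, 10}
R' = {9}
Q ∩ R' = {9}
(Q ∩ R') △ R = {2, 3, 4, 5, 6, 7, 8, 9, 10}
(P ∪ Q) − ((Q ∩ R') △ R) = {}
S − ((P ∪ Q) − ((Q ∩ R') △ R)) = {2, 3, 4, 6, 9, 10}

{2, 3, 4, 6, 9, 10}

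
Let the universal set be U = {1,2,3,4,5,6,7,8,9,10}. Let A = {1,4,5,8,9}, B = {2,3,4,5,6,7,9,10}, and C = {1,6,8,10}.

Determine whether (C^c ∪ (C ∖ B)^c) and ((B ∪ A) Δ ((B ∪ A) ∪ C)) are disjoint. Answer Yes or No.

C^c = {2,3,4,5,7,9}
C ∖ B = {1,8}
(C ∖ B)^c = {2,3,4,5,6,7,9,10}
C^c ∪ (C ∖ B)^c = {2,3,4,5,6,7,9,10}
B ∪ A = {1,2,3,4,5,6,7,8,9,10}
(B ∪ A) ∪ C = {1,2,3,4,5,6,7,8,9,10}
(B ∪ A) Δ ((B ∪ A) ∪ C) = {}
{2,3,4,5,6,7,9,10} and {} share no elements.

Yes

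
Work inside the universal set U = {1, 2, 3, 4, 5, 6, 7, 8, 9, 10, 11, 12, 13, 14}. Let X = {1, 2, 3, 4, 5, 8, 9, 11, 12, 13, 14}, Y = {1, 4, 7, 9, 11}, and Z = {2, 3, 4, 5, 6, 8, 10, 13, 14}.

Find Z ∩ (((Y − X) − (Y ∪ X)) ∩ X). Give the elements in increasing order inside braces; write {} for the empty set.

Y − X = {7}
Y ∪ X = {1, 2, 3, 4, 5, 7, 8, 9, 11, 12, 13, 14}
(Y − X) − (Y ∪ X) = {}
((Y − X) − (Y ∪ X)) ∩ X = {}
Z ∩ (((Y − X) − (Y ∪ X)) ∩ X) = {}

{}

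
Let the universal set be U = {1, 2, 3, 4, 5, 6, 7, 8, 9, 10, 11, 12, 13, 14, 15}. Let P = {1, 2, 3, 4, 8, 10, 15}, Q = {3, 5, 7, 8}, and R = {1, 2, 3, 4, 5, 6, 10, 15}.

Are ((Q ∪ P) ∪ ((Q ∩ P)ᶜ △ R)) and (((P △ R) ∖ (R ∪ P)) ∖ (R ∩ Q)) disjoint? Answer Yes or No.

Q ∪ P = {1, 2, 3, 4, 5, 7, 8, 10, 15}
Q ∩ P = {3, 8}
(Q ∩ P)ᶜ = {1, 2, 4, 5, 6, 7, 9, 10, 11, 12, 13, 14, 15}
(Q ∩ P)ᶜ △ R = {3, 7, 9, 11, 12, 13, 14}
(Q ∪ P) ∪ ((Q ∩ P)ᶜ △ R) = {1, 2, 3, 4, 5, 7, 8, 9, 10, 11, 12, 13, 14, 15}
P △ R = {5, 6, 8}
R ∪ P = {1, 2, 3, 4, 5, 6, 8, 10, 15}
(P △ R) ∖ (R ∪ P) = {}
R ∩ Q = {3, 5}
((P △ R) ∖ (R ∪ P)) ∖ (R ∩ Q) = {}
{1, 2, 3, 4, 5, 7, 8, 9, 10, 11, 12, 13, 14, 15} and {} share no elements.

Yes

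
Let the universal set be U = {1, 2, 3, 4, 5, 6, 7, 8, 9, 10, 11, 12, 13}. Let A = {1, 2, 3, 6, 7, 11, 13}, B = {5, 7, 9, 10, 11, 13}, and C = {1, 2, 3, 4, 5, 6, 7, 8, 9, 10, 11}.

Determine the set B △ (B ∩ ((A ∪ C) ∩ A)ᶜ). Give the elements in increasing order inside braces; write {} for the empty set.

A ∪ C = {1, 2, 3, 4, 5, 6, 7, 8, 9, 10, 11, 13}
(A ∪ C) ∩ A = {1, 2, 3, 6, 7, 11, 13}
((A ∪ C) ∩ A)ᶜ = {4, 5, 8, 9, 10, 12}
B ∩ ((A ∪ C) ∩ A)ᶜ = {5, 9, 10}
B △ (B ∩ ((A ∪ C) ∩ A)ᶜ) = {7, 11, 13}

{7, 11, 13}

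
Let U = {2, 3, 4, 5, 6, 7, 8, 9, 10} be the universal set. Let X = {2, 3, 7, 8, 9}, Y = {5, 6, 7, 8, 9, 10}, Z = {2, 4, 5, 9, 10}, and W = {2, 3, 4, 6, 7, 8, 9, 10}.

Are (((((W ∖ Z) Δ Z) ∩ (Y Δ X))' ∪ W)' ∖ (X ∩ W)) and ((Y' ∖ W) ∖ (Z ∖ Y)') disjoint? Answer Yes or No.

Yes

W ∖ Z = {3, 6, 7, 8}
(W ∖ Z) Δ Z = {2, 3, 4, 5, 6, 7, 8, 9, 10}
Y Δ X = {2, 3, 5, 6, 10}
((W ∖ Z) Δ Z) ∩ (Y Δ X) = {2, 3, 5, 6, 10}
(((W ∖ Z) Δ Z) ∩ (Y Δ X))' = {4, 7, 8, 9}
(((W ∖ Z) Δ Z) ∩ (Y Δ X))' ∪ W = {2, 3, 4, 6, 7, 8, 9, 10}
((((W ∖ Z) Δ Z) ∩ (Y Δ X))' ∪ W)' = {5}
X ∩ W = {2, 3, 7, 8, 9}
((((W ∖ Z) Δ Z) ∩ (Y Δ X))' ∪ W)' ∖ (X ∩ W) = {5}
Y' = {2, 3, 4}
Y' ∖ W = {}
Z ∖ Y = {2, 4}
(Z ∖ Y)' = {3, 5, 6, 7, 8, 9, 10}
(Y' ∖ W) ∖ (Z ∖ Y)' = {}
{5} and {} share no elements.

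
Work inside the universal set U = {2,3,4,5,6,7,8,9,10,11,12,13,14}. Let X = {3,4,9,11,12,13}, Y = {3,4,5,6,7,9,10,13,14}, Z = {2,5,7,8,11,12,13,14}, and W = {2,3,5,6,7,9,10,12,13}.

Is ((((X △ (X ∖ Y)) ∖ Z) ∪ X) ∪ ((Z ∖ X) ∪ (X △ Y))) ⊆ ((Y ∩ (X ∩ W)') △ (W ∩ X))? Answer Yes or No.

X ∖ Y = {11,12}
X △ (X ∖ Y) = {3,4,9,13}
(X △ (X ∖ Y)) ∖ Z = {3,4,9}
((X △ (X ∖ Y)) ∖ Z) ∪ X = {3,4,9,11,12,13}
Z ∖ X = {2,5,7,8,14}
X △ Y = {5,6,7,10,11,12,14}
(Z ∖ X) ∪ (X △ Y) = {2,5,6,7,8,10,11,12,14}
(((X △ (X ∖ Y)) ∖ Z) ∪ X) ∪ ((Z ∖ X) ∪ (X △ Y)) = {2,3,4,5,6,7,8,9,10,11,12,13,14}
X ∩ W = {3,9,12,13}
(X ∩ W)' = {2,4,5,6,7,8,10,11,14}
Y ∩ (X ∩ W)' = {4,5,6,7,10,14}
W ∩ X = {3,9,12,13}
(Y ∩ (X ∩ W)') △ (W ∩ X) = {3,4,5,6,7,9,10,12,13,14}
2 ∈ (((X △ (X ∖ Y)) ∖ Z) ∪ X) ∪ ((Z ∖ X) ∪ (X △ Y)) but 2 ∉ (Y ∩ (X ∩ W)') △ (W ∩ X), so the inclusion fails.

No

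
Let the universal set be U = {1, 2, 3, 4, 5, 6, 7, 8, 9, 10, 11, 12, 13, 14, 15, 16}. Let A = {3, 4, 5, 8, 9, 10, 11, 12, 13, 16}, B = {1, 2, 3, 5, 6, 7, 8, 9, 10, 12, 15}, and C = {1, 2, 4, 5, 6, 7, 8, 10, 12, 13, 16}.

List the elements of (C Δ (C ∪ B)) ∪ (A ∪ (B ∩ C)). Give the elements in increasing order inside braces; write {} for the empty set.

C ∪ B = {1, 2, 3, 4, 5, 6, 7, 8, 9, 10, 12, 13, 15, 16}
C Δ (C ∪ B) = {3, 9, 15}
B ∩ C = {1, 2, 5, 6, 7, 8, 10, 12}
A ∪ (B ∩ C) = {1, 2, 3, 4, 5, 6, 7, 8, 9, 10, 11, 12, 13, 16}
(C Δ (C ∪ B)) ∪ (A ∪ (B ∩ C)) = {1, 2, 3, 4, 5, 6, 7, 8, 9, 10, 11, 12, 13, 15, 16}

{1, 2, 3, 4, 5, 6, 7, 8, 9, 10, 11, 12, 13, 15, 16}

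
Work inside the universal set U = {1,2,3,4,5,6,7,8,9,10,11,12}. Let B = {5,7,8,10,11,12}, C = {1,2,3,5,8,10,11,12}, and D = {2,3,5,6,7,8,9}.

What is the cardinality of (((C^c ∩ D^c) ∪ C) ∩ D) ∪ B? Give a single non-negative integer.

C^c = {4,6,7,9}
D^c = {1,4,10,11,12}
C^c ∩ D^c = {4}
(C^c ∩ D^c) ∪ C = {1,2,3,4,5,8,10,11,12}
((C^c ∩ D^c) ∪ C) ∩ D = {2,3,5,8}
(((C^c ∩ D^c) ∪ C) ∩ D) ∪ B = {2,3,5,7,8,10,11,12}
|(((C^c ∩ D^c) ∪ C) ∩ D) ∪ B| = 8

8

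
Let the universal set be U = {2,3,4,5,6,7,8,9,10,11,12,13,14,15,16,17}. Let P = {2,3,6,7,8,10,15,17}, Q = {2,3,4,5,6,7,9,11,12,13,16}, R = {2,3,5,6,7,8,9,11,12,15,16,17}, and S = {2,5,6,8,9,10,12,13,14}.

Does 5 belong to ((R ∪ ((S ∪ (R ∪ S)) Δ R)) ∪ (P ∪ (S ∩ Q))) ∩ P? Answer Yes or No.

5 ∈ R and 5 ∈ S, so 5 ∈ R ∪ S
5 ∈ S and 5 ∈ (R ∪ S), so 5 ∈ S ∪ (R ∪ S)
5 ∈ (S ∪ (R ∪ S)) and 5 ∈ R, so 5 ∉ (S ∪ (R ∪ S)) Δ R
5 ∈ R and 5 ∉ ((S ∪ (R ∪ S)) Δ R), so 5 ∈ R ∪ ((S ∪ (R ∪ S)) Δ R)
5 ∈ S and 5 ∈ Q, so 5 ∈ S ∩ Q
5 ∉ P and 5 ∈ (S ∩ Q), so 5 ∈ P ∪ (S ∩ Q)
5 ∈ (R ∪ ((S ∪ (R ∪ S)) Δ R)) and 5 ∈ (P ∪ (S ∩ Q)), so 5 ∈ (R ∪ ((S ∪ (R ∪ S)) Δ R)) ∪ (P ∪ (S ∩ Q))
5 ∈ ((R ∪ ((S ∪ (R ∪ S)) Δ R)) ∪ (P ∪ (S ∩ Q))) and 5 ∉ P, so 5 ∉ ((R ∪ ((S ∪ (R ∪ S)) Δ R)) ∪ (P ∪ (S ∩ Q))) ∩ P

No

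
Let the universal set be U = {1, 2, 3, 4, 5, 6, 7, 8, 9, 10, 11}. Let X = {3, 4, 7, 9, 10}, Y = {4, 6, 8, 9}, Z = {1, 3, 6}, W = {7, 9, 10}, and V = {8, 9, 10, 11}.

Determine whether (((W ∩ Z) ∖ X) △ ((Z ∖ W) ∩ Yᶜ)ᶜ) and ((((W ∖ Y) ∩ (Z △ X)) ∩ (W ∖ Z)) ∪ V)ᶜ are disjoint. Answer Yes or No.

W ∩ Z = {}
(W ∩ Z) ∖ X = {}
Z ∖ W = {1, 3, 6}
Yᶜ = {1, 2, 3, 5, 7, 10, 11}
(Z ∖ W) ∩ Yᶜ = {1, 3}
((Z ∖ W) ∩ Yᶜ)ᶜ = {2, 4, 5, 6, 7, 8, 9, 10, 11}
((W ∩ Z) ∖ X) △ ((Z ∖ W) ∩ Yᶜ)ᶜ = {2, 4, 5, 6, 7, 8, 9, 10, 11}
W ∖ Y = {7, 10}
Z △ X = {1, 4, 6, 7, 9, 10}
(W ∖ Y) ∩ (Z △ X) = {7, 10}
W ∖ Z = {7, 9, 10}
((W ∖ Y) ∩ (Z △ X)) ∩ (W ∖ Z) = {7, 10}
(((W ∖ Y) ∩ (Z △ X)) ∩ (W ∖ Z)) ∪ V = {7, 8, 9, 10, 11}
((((W ∖ Y) ∩ (Z △ X)) ∩ (W ∖ Z)) ∪ V)ᶜ = {1, 2, 3, 4, 5, 6}
2 lies in both, so they are not disjoint.

No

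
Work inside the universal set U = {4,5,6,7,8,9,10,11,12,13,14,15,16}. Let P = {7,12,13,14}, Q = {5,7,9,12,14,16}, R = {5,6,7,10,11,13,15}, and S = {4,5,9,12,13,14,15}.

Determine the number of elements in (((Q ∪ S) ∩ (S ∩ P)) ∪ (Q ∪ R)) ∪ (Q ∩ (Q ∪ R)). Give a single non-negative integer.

11

Q ∪ S = {4,5,7,9,12,13,14,15,16}
S ∩ P = {12,13,14}
(Q ∪ S) ∩ (S ∩ P) = {12,13,14}
Q ∪ R = {5,6,7,9,10,11,12,13,14,15,16}
((Q ∪ S) ∩ (S ∩ P)) ∪ (Q ∪ R) = {5,6,7,9,10,11,12,13,14,15,16}
Q ∩ (Q ∪ R) = {5,7,9,12,14,16}
(((Q ∪ S) ∩ (S ∩ P)) ∪ (Q ∪ R)) ∪ (Q ∩ (Q ∪ R)) = {5,6,7,9,10,11,12,13,14,15,16}
|(((Q ∪ S) ∩ (S ∩ P)) ∪ (Q ∪ R)) ∪ (Q ∩ (Q ∪ R))| = 11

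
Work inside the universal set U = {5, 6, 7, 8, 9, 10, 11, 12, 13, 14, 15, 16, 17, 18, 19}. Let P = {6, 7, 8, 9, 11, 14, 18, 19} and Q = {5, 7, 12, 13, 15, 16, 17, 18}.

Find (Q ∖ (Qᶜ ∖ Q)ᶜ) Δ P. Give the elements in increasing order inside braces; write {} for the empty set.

{6, 7, 8, 9, 11, 14, 18, 19}

Qᶜ = {6, 8, 9, 10, 11, 14, 19}
Qᶜ ∖ Q = {6, 8, 9, 10, 11, 14, 19}
(Qᶜ ∖ Q)ᶜ = {5, 7, 12, 13, 15, 16, 17, 18}
Q ∖ (Qᶜ ∖ Q)ᶜ = {}
(Q ∖ (Qᶜ ∖ Q)ᶜ) Δ P = {6, 7, 8, 9, 11, 14, 18, 19}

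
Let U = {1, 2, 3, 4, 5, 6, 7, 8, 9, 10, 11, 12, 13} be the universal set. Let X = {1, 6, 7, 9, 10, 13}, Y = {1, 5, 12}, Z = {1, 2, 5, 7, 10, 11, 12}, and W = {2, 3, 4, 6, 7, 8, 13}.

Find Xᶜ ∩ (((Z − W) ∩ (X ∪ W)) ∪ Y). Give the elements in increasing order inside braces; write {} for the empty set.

Xᶜ = {2, 3, 4, 5, 8, 11, 12}
Z − W = {1, 5, 10, 11, 12}
X ∪ W = {1, 2, 3, 4, 6, 7, 8, 9, 10, 13}
(Z − W) ∩ (X ∪ W) = {1, 10}
((Z − W) ∩ (X ∪ W)) ∪ Y = {1, 5, 10, 12}
Xᶜ ∩ (((Z − W) ∩ (X ∪ W)) ∪ Y) = {5, 12}

{5, 12}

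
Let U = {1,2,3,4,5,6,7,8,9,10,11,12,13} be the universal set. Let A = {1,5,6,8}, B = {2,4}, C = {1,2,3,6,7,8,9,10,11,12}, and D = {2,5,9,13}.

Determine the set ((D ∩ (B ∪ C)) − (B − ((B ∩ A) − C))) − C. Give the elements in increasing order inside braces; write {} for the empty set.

B ∪ C = {1,2,3,4,6,7,8,9,10,11,12}
D ∩ (B ∪ C) = {2,9}
B ∩ A = {}
(B ∩ A) − C = {}
B − ((B ∩ A) − C) = {2,4}
(D ∩ (B ∪ C)) − (B − ((B ∩ A) − C)) = {9}
((D ∩ (B ∪ C)) − (B − ((B ∩ A) − C))) − C = {}

{}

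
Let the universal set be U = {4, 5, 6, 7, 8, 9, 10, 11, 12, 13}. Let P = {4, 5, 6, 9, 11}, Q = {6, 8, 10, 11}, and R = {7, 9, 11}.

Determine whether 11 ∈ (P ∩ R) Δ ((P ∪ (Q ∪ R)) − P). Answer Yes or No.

11 ∈ P and 11 ∈ R, so 11 ∈ P ∩ R
11 ∈ Q and 11 ∈ R, so 11 ∈ Q ∪ R
11 ∈ P and 11 ∈ (Q ∪ R), so 11 ∈ P ∪ (Q ∪ R)
11 ∈ (P ∪ (Q ∪ R)) and 11 ∈ P, so 11 ∉ (P ∪ (Q ∪ R)) − P
11 ∈ (P ∩ R) and 11 ∉ ((P ∪ (Q ∪ R)) − P), so 11 ∈ (P ∩ R) Δ ((P ∪ (Q ∪ R)) − P)

Yes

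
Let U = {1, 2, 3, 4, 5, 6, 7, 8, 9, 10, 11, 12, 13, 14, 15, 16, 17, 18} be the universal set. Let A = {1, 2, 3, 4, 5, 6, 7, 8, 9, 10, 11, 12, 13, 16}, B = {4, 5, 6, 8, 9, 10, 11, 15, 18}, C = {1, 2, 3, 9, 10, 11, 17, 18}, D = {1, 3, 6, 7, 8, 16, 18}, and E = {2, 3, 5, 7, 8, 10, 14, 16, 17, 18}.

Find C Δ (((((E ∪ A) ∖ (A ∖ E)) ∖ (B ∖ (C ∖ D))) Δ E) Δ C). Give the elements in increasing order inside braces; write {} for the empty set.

E ∪ A = {1, 2, 3, 4, 5, 6, 7, 8, 9, 10, 11, 12, 13, 14, 16, 17, 18}
A ∖ E = {1, 4, 6, 9, 11, 12, 13}
(E ∪ A) ∖ (A ∖ E) = {2, 3, 5, 7, 8, 10, 14, 16, 17, 18}
C ∖ D = {2, 9, 10, 11, 17}
B ∖ (C ∖ D) = {4, 5, 6, 8, 15, 18}
((E ∪ A) ∖ (A ∖ E)) ∖ (B ∖ (C ∖ D)) = {2, 3, 7, 10, 14, 16, 17}
(((E ∪ A) ∖ (A ∖ E)) ∖ (B ∖ (C ∖ D))) Δ E = {5, 8, 18}
((((E ∪ A) ∖ (A ∖ E)) ∖ (B ∖ (C ∖ D))) Δ E) Δ C = {1, 2, 3, 5, 8, 9, 10, 11, 17}
C Δ (((((E ∪ A) ∖ (A ∖ E)) ∖ (B ∖ (C ∖ D))) Δ E) Δ C) = {5, 8, 18}

{5, 8, 18}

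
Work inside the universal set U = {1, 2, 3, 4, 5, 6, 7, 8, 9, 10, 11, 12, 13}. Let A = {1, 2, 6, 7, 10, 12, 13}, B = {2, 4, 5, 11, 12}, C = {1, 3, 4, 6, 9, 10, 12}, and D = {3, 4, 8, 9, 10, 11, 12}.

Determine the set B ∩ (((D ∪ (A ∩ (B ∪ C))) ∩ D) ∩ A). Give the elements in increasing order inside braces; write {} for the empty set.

{12}

B ∪ C = {1, 2, 3, 4, 5, 6, 9, 10, 11, 12}
A ∩ (B ∪ C) = {1, 2, 6, 10, 12}
D ∪ (A ∩ (B ∪ C)) = {1, 2, 3, 4, 6, 8, 9, 10, 11, 12}
(D ∪ (A ∩ (B ∪ C))) ∩ D = {3, 4, 8, 9, 10, 11, 12}
((D ∪ (A ∩ (B ∪ C))) ∩ D) ∩ A = {10, 12}
B ∩ (((D ∪ (A ∩ (B ∪ C))) ∩ D) ∩ A) = {12}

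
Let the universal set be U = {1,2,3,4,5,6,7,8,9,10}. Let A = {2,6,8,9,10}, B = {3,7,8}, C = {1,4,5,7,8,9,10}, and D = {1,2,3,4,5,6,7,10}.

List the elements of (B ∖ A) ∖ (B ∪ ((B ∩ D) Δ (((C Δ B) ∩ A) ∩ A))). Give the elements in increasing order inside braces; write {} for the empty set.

B ∖ A = {3,7}
B ∩ D = {3,7}
C Δ B = {1,3,4,5,9,10}
(C Δ B) ∩ A = {9,10}
((C Δ B) ∩ A) ∩ A = {9,10}
(B ∩ D) Δ (((C Δ B) ∩ A) ∩ A) = {3,7,9,10}
B ∪ ((B ∩ D) Δ (((C Δ B) ∩ A) ∩ A)) = {3,7,8,9,10}
(B ∖ A) ∖ (B ∪ ((B ∩ D) Δ (((C Δ B) ∩ A) ∩ A))) = {}

{}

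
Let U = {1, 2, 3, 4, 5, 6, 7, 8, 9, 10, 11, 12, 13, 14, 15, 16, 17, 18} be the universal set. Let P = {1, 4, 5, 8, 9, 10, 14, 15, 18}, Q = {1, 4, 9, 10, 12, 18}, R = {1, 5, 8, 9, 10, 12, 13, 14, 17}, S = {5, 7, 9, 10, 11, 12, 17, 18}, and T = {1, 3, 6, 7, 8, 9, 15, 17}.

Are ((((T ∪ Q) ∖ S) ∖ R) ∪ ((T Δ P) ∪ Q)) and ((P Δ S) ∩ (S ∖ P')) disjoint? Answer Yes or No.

T ∪ Q = {1, 3, 4, 6, 7, 8, 9, 10, 12, 15, 17, 18}
(T ∪ Q) ∖ S = {1, 3, 4, 6, 8, 15}
((T ∪ Q) ∖ S) ∖ R = {3, 4, 6, 15}
T Δ P = {3, 4, 5, 6, 7, 10, 14, 17, 18}
(T Δ P) ∪ Q = {1, 3, 4, 5, 6, 7, 9, 10, 12, 14, 17, 18}
(((T ∪ Q) ∖ S) ∖ R) ∪ ((T Δ P) ∪ Q) = {1, 3, 4, 5, 6, 7, 9, 10, 12, 14, 15, 17, 18}
P Δ S = {1, 4, 7, 8, 11, 12, 14, 15, 17}
P' = {2, 3, 6, 7, 11, 12, 13, 16, 17}
S ∖ P' = {5, 9, 10, 18}
(P Δ S) ∩ (S ∖ P') = {}
{1, 3, 4, 5, 6, 7, 9, 10, 12, 14, 15, 17, 18} and {} share no elements.

Yes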